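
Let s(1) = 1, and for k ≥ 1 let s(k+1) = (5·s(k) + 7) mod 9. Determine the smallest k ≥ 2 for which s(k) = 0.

Listing terms: s(1) = 1, s(2) = 3, s(3) = 4, s(4) = 0, s(5) = 7, s(6) = 6, s(7) = 1.
The sequence repeats with period 6.
The value 0 first appears (with k ≥ 2) at s(4).

4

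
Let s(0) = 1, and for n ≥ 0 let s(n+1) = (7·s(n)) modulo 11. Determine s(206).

Listing terms: s(0) = 1; s(1) = 7; s(2) = 5; s(3) = 2; s(4) = 3; s(5) = 10; s(6) = 4; s(7) = 6; s(8) = 9; s(9) = 8; s(10) = 1.
The sequence repeats with period 10.
(206 - 0) mod 10 = 6, so s(206) = s(6) = 4.

4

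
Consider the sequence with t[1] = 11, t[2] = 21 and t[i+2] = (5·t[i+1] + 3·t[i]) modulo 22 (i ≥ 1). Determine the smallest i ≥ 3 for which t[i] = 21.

Listing terms: t[1] = 11,  t[2] = 21,  t[3] = 6,  t[4] = 5,  t[5] = 21,  t[6] = 10,  t[7] = 3,  t[8] = 1,  t[9] = 14,  t[10] = 7,  t[11] = 11,  t[12] = 10,  t[13] = 17,  t[14] = 5,  t[15] = 10,  t[16] = 21,  t[17] = 3,  t[18] = 12,  t[19] = 3,  t[20] = 7,  t[21] = 0,  t[22] = 21,  t[23] = 17,  t[24] = 16,  t[25] = 21,  t[26] = 21,  t[27] = 14,  t[28] = 1,  t[29] = 3,  t[30] = 18,  t[31] = 11,  t[32] = 21.
The sequence repeats with period 30.
The value 21 first appears (with i ≥ 3) at t[5].

5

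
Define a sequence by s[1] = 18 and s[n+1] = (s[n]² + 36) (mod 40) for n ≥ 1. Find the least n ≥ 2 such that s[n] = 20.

s[1] = 18, s[2] = 0, s[3] = 36, s[4] = 12, s[5] = 20, s[6] = 36.
Since s[6] = s[3] = 36, the sequence is eventually periodic: after a pre-period of length 2 it cycles with period 3.
The value 20 first appears (with n ≥ 2) at s[5].

5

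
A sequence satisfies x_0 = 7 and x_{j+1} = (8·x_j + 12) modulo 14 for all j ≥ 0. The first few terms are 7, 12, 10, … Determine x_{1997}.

10

We have x_0 = 7; x_1 = 12; x_2 = 10; x_3 = 8; x_4 = 6; x_5 = 4; x_6 = 2; x_7 = 0; x_8 = 12.
Since x_8 = x_1 = 12, the sequence is eventually periodic: after a pre-period of length 1 it cycles with period 7.
For j ≥ 1, x_j depends only on (j - 1) mod 7. (1997 - 1) mod 7 = 1, so x_{1997} = x_2 = 10.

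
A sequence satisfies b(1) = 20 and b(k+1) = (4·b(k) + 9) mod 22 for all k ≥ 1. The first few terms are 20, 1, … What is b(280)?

We have b(1) = 20, b(2) = 1, b(3) = 13, b(4) = 17, b(5) = 11, b(6) = 9, b(7) = 1.
Since b(7) = b(2) = 1, the sequence is eventually periodic: after a pre-period of length 1 it cycles with period 5.
For k ≥ 2, b(k) depends only on (k - 2) mod 5. (280 - 2) mod 5 = 3, so b(280) = b(5) = 11.

11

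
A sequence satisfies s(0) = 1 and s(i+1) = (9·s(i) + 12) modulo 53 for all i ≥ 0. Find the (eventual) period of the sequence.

Computing terms: s(0) = 1, s(1) = 21, s(2) = 42, s(3) = 19, s(4) = 24, s(5) = 16, s(6) = 50, s(7) = 38, s(8) = 36, s(9) = 18, s(10) = 15, s(11) = 41, s(12) = 10, s(13) = 49, s(14) = 29, s(15) = 8, s(16) = 31, s(17) = 26, s(18) = 34, s(19) = 0, s(20) = 12, s(21) = 14, s(22) = 32, s(23) = 35, s(24) = 9, s(25) = 40, s(26) = 1.
The sequence repeats with period 26.

26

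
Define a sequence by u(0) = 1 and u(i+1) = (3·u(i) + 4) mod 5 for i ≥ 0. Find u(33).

2

u(0) = 1; u(1) = 2; u(2) = 0; u(3) = 4; u(4) = 1.
The sequence repeats with period 4.
So u(33) = u(0 + ((33-0) mod 4)) = u(1) = 2.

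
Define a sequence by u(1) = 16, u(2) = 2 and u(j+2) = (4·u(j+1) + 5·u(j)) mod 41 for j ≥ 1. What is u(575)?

We have u(1) = 16; u(2) = 2; u(3) = 6; u(4) = 34; u(5) = 2; u(6) = 14; u(7) = 25; u(8) = 6; u(9) = 26; u(10) = 11; u(11) = 10; u(12) = 13; u(13) = 20; u(14) = 22; u(15) = 24; u(16) = 1; u(17) = 1; u(18) = 9; u(19) = 0; u(20) = 4; u(21) = 16; u(22) = 2.
The sequence repeats with period 20.
So u(575) = u(1 + ((575-1) mod 20)) = u(15) = 24.

24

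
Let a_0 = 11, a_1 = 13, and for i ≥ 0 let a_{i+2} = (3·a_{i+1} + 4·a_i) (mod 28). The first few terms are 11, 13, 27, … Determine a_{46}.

3

Computing terms: a_0 = 11, a_1 = 13, a_2 = 27, a_3 = 21, a_4 = 3, a_5 = 9, a_6 = 11, a_7 = 13.
Since (a_6, a_7) = (a_0, a_1) = (11, 13) (two consecutive terms determine the rest), the sequence is periodic with period 6.
(46 - 0) mod 6 = 4, so a_{46} = a_4 = 3.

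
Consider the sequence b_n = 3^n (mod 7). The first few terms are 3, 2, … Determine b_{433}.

3

We have b_1 = 3,  b_2 = 2,  b_3 = 6,  b_4 = 4,  b_5 = 5,  b_6 = 1,  b_7 = 3.
The sequence repeats with period 6.
So b_{433} = b_{1 + ((433-1) mod 6)} = b_1 = 3.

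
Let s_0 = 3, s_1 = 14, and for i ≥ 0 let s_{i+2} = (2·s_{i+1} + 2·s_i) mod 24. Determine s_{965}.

16

We have s_0 = 3, s_1 = 14, s_2 = 10, s_3 = 0, s_4 = 20, s_5 = 16, s_6 = 0, s_7 = 8, s_8 = 16, s_9 = 0.
Since (s_8, s_9) = (s_5, s_6) = (16, 0) (two consecutive terms determine the rest), the sequence is eventually periodic: after a pre-period of length 5 it cycles with period 3.
For i ≥ 5, s_i depends only on (i - 5) mod 3. (965 - 5) mod 3 = 0, so s_{965} = s_5 = 16.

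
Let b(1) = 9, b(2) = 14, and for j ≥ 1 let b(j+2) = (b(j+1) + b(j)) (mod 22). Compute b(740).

Computing terms: b(1) = 9; b(2) = 14; b(3) = 1; b(4) = 15; b(5) = 16; b(6) = 9; b(7) = 3; b(8) = 12; b(9) = 15; b(10) = 5; b(11) = 20; b(12) = 3; b(13) = 1; b(14) = 4; b(15) = 5; b(16) = 9; b(17) = 14.
Since (b(16), b(17)) = (b(1), b(2)) = (9, 14) (two consecutive terms determine the rest), the sequence is periodic with period 15.
So b(740) = b(1 + ((740-1) mod 15)) = b(5) = 16.

16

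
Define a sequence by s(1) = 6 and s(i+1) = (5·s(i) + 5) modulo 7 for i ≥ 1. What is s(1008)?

Listing terms: s(1) = 6,  s(2) = 0,  s(3) = 5,  s(4) = 2,  s(5) = 1,  s(6) = 3,  s(7) = 6.
The sequence repeats with period 6.
So s(1008) = s(1 + ((1008-1) mod 6)) = s(6) = 3.

3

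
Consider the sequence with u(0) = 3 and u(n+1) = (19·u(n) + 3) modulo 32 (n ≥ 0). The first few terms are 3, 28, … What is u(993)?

28

Computing terms: u(0) = 3; u(1) = 28; u(2) = 23; u(3) = 24; u(4) = 11; u(5) = 20; u(6) = 31; u(7) = 16; u(8) = 19; u(9) = 12; u(10) = 7; u(11) = 8; u(12) = 27; u(13) = 4; u(14) = 15; u(15) = 0; u(16) = 3.
Since u(16) = u(0) = 3, the sequence is periodic with period 16.
(993 - 0) mod 16 = 1, so u(993) = u(1) = 28.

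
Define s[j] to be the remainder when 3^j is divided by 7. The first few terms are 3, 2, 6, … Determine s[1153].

3

Listing terms: s[1] = 3,  s[2] = 2,  s[3] = 6,  s[4] = 4,  s[5] = 5,  s[6] = 1,  s[7] = 3.
Since s[7] = s[1] = 3, the sequence is periodic with period 6.
So s[1153] = s[1 + ((1153-1) mod 6)] = s[1] = 3.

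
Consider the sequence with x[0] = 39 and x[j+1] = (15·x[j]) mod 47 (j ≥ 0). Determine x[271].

2

Computing terms: x[0] = 39; x[1] = 21; x[2] = 33; x[3] = 25; x[4] = 46; x[5] = 32; x[6] = 10; x[7] = 9; x[8] = 41; x[9] = 4; x[10] = 13; x[11] = 7; x[12] = 11; x[13] = 24; x[14] = 31; x[15] = 42; x[16] = 19; x[17] = 3; x[18] = 45; x[19] = 17; x[20] = 20; x[21] = 18; x[22] = 35; x[23] = 8; x[24] = 26; x[25] = 14; x[26] = 22; x[27] = 1; x[28] = 15; x[29] = 37; x[30] = 38; x[31] = 6; x[32] = 43; x[33] = 34; x[34] = 40; x[35] = 36; x[36] = 23; x[37] = 16; x[38] = 5; x[39] = 28; x[40] = 44; x[41] = 2; x[42] = 30; x[43] = 27; x[44] = 29; x[45] = 12; x[46] = 39.
The sequence repeats with period 46.
So x[271] = x[0 + ((271-0) mod 46)] = x[41] = 2.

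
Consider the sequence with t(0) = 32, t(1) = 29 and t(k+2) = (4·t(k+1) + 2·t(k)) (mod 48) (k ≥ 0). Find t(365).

0

Computing terms: t(0) = 32,  t(1) = 29,  t(2) = 36,  t(3) = 10,  t(4) = 16,  t(5) = 36,  t(6) = 32,  t(7) = 8,  t(8) = 0,  t(9) = 16,  t(10) = 16,  t(11) = 0,  t(12) = 32,  t(13) = 32,  t(14) = 0,  t(15) = 16.
Since (t(14), t(15)) = (t(8), t(9)) = (0, 16) (two consecutive terms determine the rest), the sequence is eventually periodic: after a pre-period of length 8 it cycles with period 6.
For k ≥ 8, t(k) depends only on (k - 8) mod 6. (365 - 8) mod 6 = 3, so t(365) = t(11) = 0.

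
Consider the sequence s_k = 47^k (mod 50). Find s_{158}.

Listing terms: s_1 = 47; s_2 = 9; s_3 = 23; s_4 = 31; s_5 = 7; s_6 = 29; s_7 = 13; s_8 = 11; s_9 = 17; s_{10} = 49; s_{11} = 3; s_{12} = 41; s_{13} = 27; s_{14} = 19; s_{15} = 43; s_{16} = 21; s_{17} = 37; s_{18} = 39; s_{19} = 33; s_{20} = 1; s_{21} = 47.
Since s_{21} = s_1 = 47, the sequence is periodic with period 20.
(158 - 1) mod 20 = 17, so s_{158} = s_{18} = 39.

39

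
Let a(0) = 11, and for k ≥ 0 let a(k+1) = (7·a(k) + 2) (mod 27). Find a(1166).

21

a(0) = 11; a(1) = 25; a(2) = 15; a(3) = 26; a(4) = 22; a(5) = 21; a(6) = 14; a(7) = 19; a(8) = 0; a(9) = 2; a(10) = 16; a(11) = 6; a(12) = 17; a(13) = 13; a(14) = 12; a(15) = 5; a(16) = 10; a(17) = 18; a(18) = 20; a(19) = 7; a(20) = 24; a(21) = 8; a(22) = 4; a(23) = 3; a(24) = 23; a(25) = 1; a(26) = 9; a(27) = 11.
Since a(27) = a(0) = 11, the sequence is periodic with period 27.
(1166 - 0) mod 27 = 5, so a(1166) = a(5) = 21.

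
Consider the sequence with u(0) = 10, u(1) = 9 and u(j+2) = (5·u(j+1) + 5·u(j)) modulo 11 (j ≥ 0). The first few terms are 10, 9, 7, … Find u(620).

10

Listing terms: u(0) = 10, u(1) = 9, u(2) = 7, u(3) = 3, u(4) = 6, u(5) = 1, u(6) = 2, u(7) = 4, u(8) = 8, u(9) = 5, u(10) = 10, u(11) = 9.
The sequence repeats with period 10.
(620 - 0) mod 10 = 0, so u(620) = u(0) = 10.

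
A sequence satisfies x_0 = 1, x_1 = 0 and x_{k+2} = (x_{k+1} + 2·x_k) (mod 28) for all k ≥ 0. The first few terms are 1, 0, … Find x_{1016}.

2

x_0 = 1; x_1 = 0; x_2 = 2; x_3 = 2; x_4 = 6; x_5 = 10; x_6 = 22; x_7 = 14; x_8 = 2; x_9 = 2.
Since (x_8, x_9) = (x_2, x_3) = (2, 2) (two consecutive terms determine the rest), the sequence is eventually periodic: after a pre-period of length 2 it cycles with period 6.
For k ≥ 2, x_k depends only on (k - 2) mod 6. (1016 - 2) mod 6 = 0, so x_{1016} = x_2 = 2.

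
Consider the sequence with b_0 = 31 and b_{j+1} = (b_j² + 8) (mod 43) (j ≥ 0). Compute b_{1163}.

Listing terms: b_0 = 31; b_1 = 23; b_2 = 21; b_3 = 19; b_4 = 25; b_5 = 31.
Since b_5 = b_0 = 31, the sequence is periodic with period 5.
(1163 - 0) mod 5 = 3, so b_{1163} = b_3 = 19.

19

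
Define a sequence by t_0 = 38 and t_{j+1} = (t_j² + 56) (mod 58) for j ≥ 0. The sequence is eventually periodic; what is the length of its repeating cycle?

t_0 = 38; t_1 = 50; t_2 = 4; t_3 = 14; t_4 = 20; t_5 = 50.
Since t_5 = t_1 = 50, the sequence is eventually periodic: after a pre-period of length 1 it cycles with period 4.

4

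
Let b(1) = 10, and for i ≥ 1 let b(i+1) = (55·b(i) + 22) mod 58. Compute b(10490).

40

b(1) = 10; b(2) = 50; b(3) = 46; b(4) = 0; b(5) = 22; b(6) = 14; b(7) = 38; b(8) = 24; b(9) = 8; b(10) = 56; b(11) = 28; b(12) = 54; b(13) = 34; b(14) = 36; b(15) = 30; b(16) = 48; b(17) = 52; b(18) = 40; b(19) = 18; b(20) = 26; b(21) = 2; b(22) = 16; b(23) = 32; b(24) = 42; b(25) = 12; b(26) = 44; b(27) = 6; b(28) = 4; b(29) = 10.
Since b(29) = b(1) = 10, the sequence is periodic with period 28.
So b(10490) = b(1 + ((10490-1) mod 28)) = b(18) = 40.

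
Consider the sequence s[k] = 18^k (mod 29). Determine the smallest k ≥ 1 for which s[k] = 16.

8

s[0] = 1; s[1] = 18; s[2] = 5; s[3] = 3; s[4] = 25; s[5] = 15; s[6] = 9; s[7] = 17; s[8] = 16; s[9] = 27; s[10] = 22; s[11] = 19; s[12] = 23; s[13] = 8; s[14] = 28; s[15] = 11; s[16] = 24; s[17] = 26; s[18] = 4; s[19] = 14; s[20] = 20; s[21] = 12; s[22] = 13; s[23] = 2; s[24] = 7; s[25] = 10; s[26] = 6; s[27] = 21; s[28] = 1.
The sequence repeats with period 28.
The value 16 first appears (with k ≥ 1) at s[8].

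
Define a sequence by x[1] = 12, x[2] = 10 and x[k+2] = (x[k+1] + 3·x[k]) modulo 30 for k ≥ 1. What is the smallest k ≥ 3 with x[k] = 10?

Computing terms: x[1] = 12, x[2] = 10, x[3] = 16, x[4] = 16, x[5] = 4, x[6] = 22, x[7] = 4, x[8] = 10, x[9] = 22, x[10] = 22, x[11] = 28, x[12] = 4, x[13] = 28, x[14] = 10, x[15] = 4, x[16] = 4, x[17] = 16, x[18] = 28, x[19] = 16, x[20] = 10, x[21] = 28, x[22] = 28, x[23] = 22, x[24] = 16, x[25] = 22, x[26] = 10, x[27] = 16.
Since (x[26], x[27]) = (x[2], x[3]) = (10, 16) (two consecutive terms determine the rest), the sequence is eventually periodic: after a pre-period of length 1 it cycles with period 24.
The value 10 first appears (with k ≥ 3) at x[8].

8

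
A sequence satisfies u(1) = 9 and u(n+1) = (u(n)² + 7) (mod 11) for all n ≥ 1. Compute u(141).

u(1) = 9, u(2) = 0, u(3) = 7, u(4) = 1, u(5) = 8, u(6) = 5, u(7) = 10, u(8) = 8.
Since u(8) = u(5) = 8, the sequence is eventually periodic: after a pre-period of length 4 it cycles with period 3.
For n ≥ 5, u(n) depends only on (n - 5) mod 3. (141 - 5) mod 3 = 1, so u(141) = u(6) = 5.

5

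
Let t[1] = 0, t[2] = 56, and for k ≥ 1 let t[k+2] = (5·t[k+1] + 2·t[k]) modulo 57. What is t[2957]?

Computing terms: t[1] = 0,  t[2] = 56,  t[3] = 52,  t[4] = 30,  t[5] = 26,  t[6] = 19,  t[7] = 33,  t[8] = 32,  t[9] = 55,  t[10] = 54,  t[11] = 38,  t[12] = 13,  t[13] = 27,  t[14] = 47,  t[15] = 4,  t[16] = 0,  t[17] = 8,  t[18] = 40,  t[19] = 45,  t[20] = 20,  t[21] = 19,  t[22] = 21,  t[23] = 29,  t[24] = 16,  t[25] = 24,  t[26] = 38,  t[27] = 10,  t[28] = 12,  t[29] = 23,  t[30] = 25,  t[31] = 0,  t[32] = 50,  t[33] = 22,  t[34] = 39,  t[35] = 11,  t[36] = 19,  t[37] = 3,  t[38] = 53,  t[39] = 43,  t[40] = 36,  t[41] = 38,  t[42] = 34,  t[43] = 18,  t[44] = 44,  t[45] = 28,  t[46] = 0,  t[47] = 56.
Since (t[46], t[47]) = (t[1], t[2]) = (0, 56) (two consecutive terms determine the rest), the sequence is periodic with period 45.
So t[2957] = t[1 + ((2957-1) mod 45)] = t[32] = 50.

50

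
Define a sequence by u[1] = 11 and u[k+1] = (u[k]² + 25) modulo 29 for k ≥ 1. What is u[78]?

Computing terms: u[1] = 11; u[2] = 1; u[3] = 26; u[4] = 5; u[5] = 21; u[6] = 2; u[7] = 0; u[8] = 25; u[9] = 12; u[10] = 24; u[11] = 21.
Since u[11] = u[5] = 21, the sequence is eventually periodic: after a pre-period of length 4 it cycles with period 6.
For k ≥ 5, u[k] depends only on (k - 5) mod 6. (78 - 5) mod 6 = 1, so u[78] = u[6] = 2.

2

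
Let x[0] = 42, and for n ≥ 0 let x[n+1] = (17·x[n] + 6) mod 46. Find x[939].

20

Computing terms: x[0] = 42,  x[1] = 30,  x[2] = 10,  x[3] = 38,  x[4] = 8,  x[5] = 4,  x[6] = 28,  x[7] = 22,  x[8] = 12,  x[9] = 26,  x[10] = 34,  x[11] = 32,  x[12] = 44,  x[13] = 18,  x[14] = 36,  x[15] = 20,  x[16] = 24,  x[17] = 0,  x[18] = 6,  x[19] = 16,  x[20] = 2,  x[21] = 40,  x[22] = 42.
The sequence repeats with period 22.
(939 - 0) mod 22 = 15, so x[939] = x[15] = 20.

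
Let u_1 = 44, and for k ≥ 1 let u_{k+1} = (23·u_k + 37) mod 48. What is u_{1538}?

Computing terms: u_1 = 44,  u_2 = 41,  u_3 = 20,  u_4 = 17,  u_5 = 44.
Since u_5 = u_1 = 44, the sequence is periodic with period 4.
(1538 - 1) mod 4 = 1, so u_{1538} = u_2 = 41.

41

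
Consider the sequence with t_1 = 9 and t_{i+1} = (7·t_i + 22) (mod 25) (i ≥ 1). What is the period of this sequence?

t_1 = 9,  t_2 = 10,  t_3 = 17,  t_4 = 16,  t_5 = 9.
Since t_5 = t_1 = 9, the sequence is periodic with period 4.

4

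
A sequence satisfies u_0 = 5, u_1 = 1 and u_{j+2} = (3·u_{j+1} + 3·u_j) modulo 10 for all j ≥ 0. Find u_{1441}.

u_0 = 5,  u_1 = 1,  u_2 = 8,  u_3 = 7,  u_4 = 5,  u_5 = 6,  u_6 = 3,  u_7 = 7,  u_8 = 0,  u_9 = 1,  u_{10} = 3,  u_{11} = 2,  u_{12} = 5,  u_{13} = 1.
Since (u_{12}, u_{13}) = (u_0, u_1) = (5, 1) (two consecutive terms determine the rest), the sequence is periodic with period 12.
(1441 - 0) mod 12 = 1, so u_{1441} = u_1 = 1.

1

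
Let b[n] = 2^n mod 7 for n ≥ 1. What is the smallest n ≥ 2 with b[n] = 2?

We have b[1] = 2; b[2] = 4; b[3] = 1; b[4] = 2.
Since b[4] = b[1] = 2, the sequence is periodic with period 3.
The value 2 next appears (with n ≥ 2) at b[4].

4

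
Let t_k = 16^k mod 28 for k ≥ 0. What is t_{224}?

4

Listing terms: t_0 = 1,  t_1 = 16,  t_2 = 4,  t_3 = 8,  t_4 = 16.
Since t_4 = t_1 = 16, the sequence is eventually periodic: after a pre-period of length 1 it cycles with period 3.
For k ≥ 1, t_k depends only on (k - 1) mod 3. (224 - 1) mod 3 = 1, so t_{224} = t_2 = 4.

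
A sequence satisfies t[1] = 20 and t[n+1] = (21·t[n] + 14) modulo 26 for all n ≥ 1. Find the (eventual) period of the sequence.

t[1] = 20,  t[2] = 18,  t[3] = 2,  t[4] = 4,  t[5] = 20.
The sequence repeats with period 4.

4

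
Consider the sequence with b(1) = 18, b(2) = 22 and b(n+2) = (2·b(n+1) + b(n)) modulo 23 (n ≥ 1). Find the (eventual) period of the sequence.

22

Computing terms: b(1) = 18,  b(2) = 22,  b(3) = 16,  b(4) = 8,  b(5) = 9,  b(6) = 3,  b(7) = 15,  b(8) = 10,  b(9) = 12,  b(10) = 11,  b(11) = 11,  b(12) = 10,  b(13) = 8,  b(14) = 3,  b(15) = 14,  b(16) = 8,  b(17) = 7,  b(18) = 22,  b(19) = 5,  b(20) = 9,  b(21) = 0,  b(22) = 9,  b(23) = 18,  b(24) = 22.
The sequence repeats with period 22.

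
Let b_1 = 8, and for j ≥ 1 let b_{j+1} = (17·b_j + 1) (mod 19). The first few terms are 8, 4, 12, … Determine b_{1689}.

Computing terms: b_1 = 8, b_2 = 4, b_3 = 12, b_4 = 15, b_5 = 9, b_6 = 2, b_7 = 16, b_8 = 7, b_9 = 6, b_{10} = 8.
Since b_{10} = b_1 = 8, the sequence is periodic with period 9.
So b_{1689} = b_{1 + ((1689-1) mod 9)} = b_6 = 2.

2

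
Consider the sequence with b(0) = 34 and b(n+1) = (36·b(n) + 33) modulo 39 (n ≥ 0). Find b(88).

We have b(0) = 34, b(1) = 9, b(2) = 6, b(3) = 15, b(4) = 27, b(5) = 30, b(6) = 21, b(7) = 9.
Since b(7) = b(1) = 9, the sequence is eventually periodic: after a pre-period of length 1 it cycles with period 6.
For n ≥ 1, b(n) depends only on (n - 1) mod 6. (88 - 1) mod 6 = 3, so b(88) = b(4) = 27.

27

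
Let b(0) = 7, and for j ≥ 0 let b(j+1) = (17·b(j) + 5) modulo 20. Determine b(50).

Computing terms: b(0) = 7; b(1) = 4; b(2) = 13; b(3) = 6; b(4) = 7.
The sequence repeats with period 4.
So b(50) = b(0 + ((50-0) mod 4)) = b(2) = 13.

13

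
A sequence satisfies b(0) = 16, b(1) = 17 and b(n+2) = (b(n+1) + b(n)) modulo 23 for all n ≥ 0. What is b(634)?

Computing terms: b(0) = 16; b(1) = 17; b(2) = 10; b(3) = 4; b(4) = 14; b(5) = 18; b(6) = 9; b(7) = 4; b(8) = 13; b(9) = 17; b(10) = 7; b(11) = 1; b(12) = 8; b(13) = 9; b(14) = 17; b(15) = 3; b(16) = 20; b(17) = 0; b(18) = 20; b(19) = 20; b(20) = 17; b(21) = 14; b(22) = 8; b(23) = 22; b(24) = 7; b(25) = 6; b(26) = 13; b(27) = 19; b(28) = 9; b(29) = 5; b(30) = 14; b(31) = 19; b(32) = 10; b(33) = 6; b(34) = 16; b(35) = 22; b(36) = 15; b(37) = 14; b(38) = 6; b(39) = 20; b(40) = 3; b(41) = 0; b(42) = 3; b(43) = 3; b(44) = 6; b(45) = 9; b(46) = 15; b(47) = 1; b(48) = 16; b(49) = 17.
Since (b(48), b(49)) = (b(0), b(1)) = (16, 17) (two consecutive terms determine the rest), the sequence is periodic with period 48.
(634 - 0) mod 48 = 10, so b(634) = b(10) = 7.

7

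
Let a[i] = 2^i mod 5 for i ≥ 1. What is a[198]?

Computing terms: a[1] = 2; a[2] = 4; a[3] = 3; a[4] = 1; a[5] = 2.
Since a[5] = a[1] = 2, the sequence is periodic with period 4.
(198 - 1) mod 4 = 1, so a[198] = a[2] = 4.

4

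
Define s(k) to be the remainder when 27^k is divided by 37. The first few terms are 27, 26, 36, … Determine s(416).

We have s(1) = 27, s(2) = 26, s(3) = 36, s(4) = 10, s(5) = 11, s(6) = 1, s(7) = 27.
Since s(7) = s(1) = 27, the sequence is periodic with period 6.
So s(416) = s(1 + ((416-1) mod 6)) = s(2) = 26.

26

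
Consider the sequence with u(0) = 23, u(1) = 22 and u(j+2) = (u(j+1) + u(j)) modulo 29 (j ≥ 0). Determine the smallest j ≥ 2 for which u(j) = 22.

15

u(0) = 23; u(1) = 22; u(2) = 16; u(3) = 9; u(4) = 25; u(5) = 5; u(6) = 1; u(7) = 6; u(8) = 7; u(9) = 13; u(10) = 20; u(11) = 4; u(12) = 24; u(13) = 28; u(14) = 23; u(15) = 22.
Since (u(14), u(15)) = (u(0), u(1)) = (23, 22) (two consecutive terms determine the rest), the sequence is periodic with period 14.
The value 22 next appears (with j ≥ 2) at u(15).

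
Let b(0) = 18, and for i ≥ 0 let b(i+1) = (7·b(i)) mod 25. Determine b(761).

Listing terms: b(0) = 18; b(1) = 1; b(2) = 7; b(3) = 24; b(4) = 18.
Since b(4) = b(0) = 18, the sequence is periodic with period 4.
(761 - 0) mod 4 = 1, so b(761) = b(1) = 1.

1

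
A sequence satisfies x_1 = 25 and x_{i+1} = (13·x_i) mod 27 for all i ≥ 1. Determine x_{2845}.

x_1 = 25, x_2 = 1, x_3 = 13, x_4 = 7, x_5 = 10, x_6 = 22, x_7 = 16, x_8 = 19, x_9 = 4, x_{10} = 25.
The sequence repeats with period 9.
So x_{2845} = x_{1 + ((2845-1) mod 9)} = x_1 = 25.

25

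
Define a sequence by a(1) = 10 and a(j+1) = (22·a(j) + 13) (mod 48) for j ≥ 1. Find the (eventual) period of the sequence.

3

a(1) = 10; a(2) = 41; a(3) = 3; a(4) = 31; a(5) = 23; a(6) = 39; a(7) = 7; a(8) = 23.
Since a(8) = a(5) = 23, the sequence is eventually periodic: after a pre-period of length 4 it cycles with period 3.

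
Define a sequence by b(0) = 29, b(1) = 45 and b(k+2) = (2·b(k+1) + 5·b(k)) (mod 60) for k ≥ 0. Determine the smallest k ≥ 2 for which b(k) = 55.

2

We have b(0) = 29; b(1) = 45; b(2) = 55; b(3) = 35; b(4) = 45; b(5) = 25; b(6) = 35; b(7) = 15; b(8) = 25; b(9) = 5; b(10) = 15; b(11) = 55; b(12) = 5; b(13) = 45; b(14) = 55.
Since (b(13), b(14)) = (b(1), b(2)) = (45, 55) (two consecutive terms determine the rest), the sequence is eventually periodic: after a pre-period of length 1 it cycles with period 12.
The value 55 first appears (with k ≥ 2) at b(2).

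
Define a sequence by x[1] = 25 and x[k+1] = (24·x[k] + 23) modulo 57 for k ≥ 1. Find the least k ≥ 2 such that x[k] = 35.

Computing terms: x[1] = 25; x[2] = 53; x[3] = 41; x[4] = 38; x[5] = 23; x[6] = 5; x[7] = 29; x[8] = 35; x[9] = 8; x[10] = 44; x[11] = 53.
Since x[11] = x[2] = 53, the sequence is eventually periodic: after a pre-period of length 1 it cycles with period 9.
The value 35 first appears (with k ≥ 2) at x[8].

8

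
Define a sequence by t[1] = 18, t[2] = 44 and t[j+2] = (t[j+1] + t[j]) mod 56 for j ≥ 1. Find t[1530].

Computing terms: t[1] = 18; t[2] = 44; t[3] = 6; t[4] = 50; t[5] = 0; t[6] = 50; t[7] = 50; t[8] = 44; t[9] = 38; t[10] = 26; t[11] = 8; t[12] = 34; t[13] = 42; t[14] = 20; t[15] = 6; t[16] = 26; t[17] = 32; t[18] = 2; t[19] = 34; t[20] = 36; t[21] = 14; t[22] = 50; t[23] = 8; t[24] = 2; t[25] = 10; t[26] = 12; t[27] = 22; t[28] = 34; t[29] = 0; t[30] = 34; t[31] = 34; t[32] = 12; t[33] = 46; t[34] = 2; t[35] = 48; t[36] = 50; t[37] = 42; t[38] = 36; t[39] = 22; t[40] = 2; t[41] = 24; t[42] = 26; t[43] = 50; t[44] = 20; t[45] = 14; t[46] = 34; t[47] = 48; t[48] = 26; t[49] = 18; t[50] = 44.
Since (t[49], t[50]) = (t[1], t[2]) = (18, 44) (two consecutive terms determine the rest), the sequence is periodic with period 48.
So t[1530] = t[1 + ((1530-1) mod 48)] = t[42] = 26.

26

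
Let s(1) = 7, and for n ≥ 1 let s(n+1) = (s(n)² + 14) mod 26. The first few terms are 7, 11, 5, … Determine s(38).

Computing terms: s(1) = 7, s(2) = 11, s(3) = 5, s(4) = 13, s(5) = 1, s(6) = 15, s(7) = 5.
Since s(7) = s(3) = 5, the sequence is eventually periodic: after a pre-period of length 2 it cycles with period 4.
For n ≥ 3, s(n) depends only on (n - 3) mod 4. (38 - 3) mod 4 = 3, so s(38) = s(6) = 15.

15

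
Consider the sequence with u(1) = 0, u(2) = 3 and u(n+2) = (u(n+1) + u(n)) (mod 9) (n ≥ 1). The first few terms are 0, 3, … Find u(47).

6

Computing terms: u(1) = 0, u(2) = 3, u(3) = 3, u(4) = 6, u(5) = 0, u(6) = 6, u(7) = 6, u(8) = 3, u(9) = 0, u(10) = 3.
Since (u(9), u(10)) = (u(1), u(2)) = (0, 3) (two consecutive terms determine the rest), the sequence is periodic with period 8.
So u(47) = u(1 + ((47-1) mod 8)) = u(7) = 6.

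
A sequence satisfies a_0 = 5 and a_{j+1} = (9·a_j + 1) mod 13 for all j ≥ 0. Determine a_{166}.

7

Listing terms: a_0 = 5, a_1 = 7, a_2 = 12, a_3 = 5.
The sequence repeats with period 3.
(166 - 0) mod 3 = 1, so a_{166} = a_1 = 7.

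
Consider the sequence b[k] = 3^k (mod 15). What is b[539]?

12

b[1] = 3,  b[2] = 9,  b[3] = 12,  b[4] = 6,  b[5] = 3.
The sequence repeats with period 4.
(539 - 1) mod 4 = 2, so b[539] = b[3] = 12.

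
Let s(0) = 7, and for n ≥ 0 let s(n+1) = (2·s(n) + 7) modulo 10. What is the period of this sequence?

4

s(0) = 7,  s(1) = 1,  s(2) = 9,  s(3) = 5,  s(4) = 7.
The sequence repeats with period 4.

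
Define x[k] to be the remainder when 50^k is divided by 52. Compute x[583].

Computing terms: x[1] = 50,  x[2] = 4,  x[3] = 44,  x[4] = 16,  x[5] = 20,  x[6] = 12,  x[7] = 28,  x[8] = 48,  x[9] = 8,  x[10] = 36,  x[11] = 32,  x[12] = 40,  x[13] = 24,  x[14] = 4.
Since x[14] = x[2] = 4, the sequence is eventually periodic: after a pre-period of length 1 it cycles with period 12.
For k ≥ 2, x[k] depends only on (k - 2) mod 12. (583 - 2) mod 12 = 5, so x[583] = x[7] = 28.

28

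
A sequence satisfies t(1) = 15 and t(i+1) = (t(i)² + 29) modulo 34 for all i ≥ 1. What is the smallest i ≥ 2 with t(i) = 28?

Listing terms: t(1) = 15; t(2) = 16; t(3) = 13; t(4) = 28; t(5) = 31; t(6) = 4; t(7) = 11; t(8) = 14; t(9) = 21; t(10) = 28.
Since t(10) = t(4) = 28, the sequence is eventually periodic: after a pre-period of length 3 it cycles with period 6.
The value 28 first appears (with i ≥ 2) at t(4).

4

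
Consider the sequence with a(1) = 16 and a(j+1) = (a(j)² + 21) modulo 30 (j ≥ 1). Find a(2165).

We have a(1) = 16,  a(2) = 7,  a(3) = 10,  a(4) = 1,  a(5) = 22,  a(6) = 25,  a(7) = 16.
Since a(7) = a(1) = 16, the sequence is periodic with period 6.
So a(2165) = a(1 + ((2165-1) mod 6)) = a(5) = 22.

22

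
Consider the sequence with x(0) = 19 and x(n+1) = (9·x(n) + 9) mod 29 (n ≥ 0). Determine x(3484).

7

x(0) = 19; x(1) = 6; x(2) = 5; x(3) = 25; x(4) = 2; x(5) = 27; x(6) = 20; x(7) = 15; x(8) = 28; x(9) = 0; x(10) = 9; x(11) = 3; x(12) = 7; x(13) = 14; x(14) = 19.
Since x(14) = x(0) = 19, the sequence is periodic with period 14.
So x(3484) = x(0 + ((3484-0) mod 14)) = x(12) = 7.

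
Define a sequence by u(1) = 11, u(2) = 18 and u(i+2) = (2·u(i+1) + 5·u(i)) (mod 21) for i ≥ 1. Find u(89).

9

We have u(1) = 11,  u(2) = 18,  u(3) = 7,  u(4) = 20,  u(5) = 12,  u(6) = 19,  u(7) = 14,  u(8) = 18,  u(9) = 1,  u(10) = 8,  u(11) = 0,  u(12) = 19,  u(13) = 17,  u(14) = 3,  u(15) = 7,  u(16) = 8,  u(17) = 9,  u(18) = 16,  u(19) = 14,  u(20) = 3,  u(21) = 13,  u(22) = 20,  u(23) = 0,  u(24) = 16,  u(25) = 11,  u(26) = 18.
Since (u(25), u(26)) = (u(1), u(2)) = (11, 18) (two consecutive terms determine the rest), the sequence is periodic with period 24.
So u(89) = u(1 + ((89-1) mod 24)) = u(17) = 9.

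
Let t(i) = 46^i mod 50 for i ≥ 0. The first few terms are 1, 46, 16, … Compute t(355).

26

t(0) = 1,  t(1) = 46,  t(2) = 16,  t(3) = 36,  t(4) = 6,  t(5) = 26,  t(6) = 46.
Since t(6) = t(1) = 46, the sequence is eventually periodic: after a pre-period of length 1 it cycles with period 5.
For i ≥ 1, t(i) depends only on (i - 1) mod 5. (355 - 1) mod 5 = 4, so t(355) = t(5) = 26.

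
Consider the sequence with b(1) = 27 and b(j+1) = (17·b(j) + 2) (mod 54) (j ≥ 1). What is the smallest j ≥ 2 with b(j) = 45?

5

b(1) = 27; b(2) = 29; b(3) = 9; b(4) = 47; b(5) = 45; b(6) = 11; b(7) = 27.
Since b(7) = b(1) = 27, the sequence is periodic with period 6.
The value 45 first appears (with j ≥ 2) at b(5).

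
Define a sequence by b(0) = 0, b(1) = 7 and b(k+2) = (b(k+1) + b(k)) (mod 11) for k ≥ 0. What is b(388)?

4

Computing terms: b(0) = 0; b(1) = 7; b(2) = 7; b(3) = 3; b(4) = 10; b(5) = 2; b(6) = 1; b(7) = 3; b(8) = 4; b(9) = 7; b(10) = 0; b(11) = 7.
Since (b(10), b(11)) = (b(0), b(1)) = (0, 7) (two consecutive terms determine the rest), the sequence is periodic with period 10.
So b(388) = b(0 + ((388-0) mod 10)) = b(8) = 4.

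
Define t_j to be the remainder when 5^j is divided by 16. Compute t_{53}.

We have t_0 = 1,  t_1 = 5,  t_2 = 9,  t_3 = 13,  t_4 = 1.
Since t_4 = t_0 = 1, the sequence is periodic with period 4.
So t_{53} = t_{0 + ((53-0) mod 4)} = t_1 = 5.

5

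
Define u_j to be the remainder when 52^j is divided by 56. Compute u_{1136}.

We have u_0 = 1; u_1 = 52; u_2 = 16; u_3 = 48; u_4 = 32; u_5 = 40; u_6 = 8; u_7 = 24; u_8 = 16.
Since u_8 = u_2 = 16, the sequence is eventually periodic: after a pre-period of length 2 it cycles with period 6.
For j ≥ 2, u_j depends only on (j - 2) mod 6. (1136 - 2) mod 6 = 0, so u_{1136} = u_2 = 16.

16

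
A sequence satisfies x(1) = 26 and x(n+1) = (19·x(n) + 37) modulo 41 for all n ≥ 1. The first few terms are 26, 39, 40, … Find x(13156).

14

We have x(1) = 26; x(2) = 39; x(3) = 40; x(4) = 18; x(5) = 10; x(6) = 22; x(7) = 4; x(8) = 31; x(9) = 11; x(10) = 0; x(11) = 37; x(12) = 2; x(13) = 34; x(14) = 27; x(15) = 17; x(16) = 32; x(17) = 30; x(18) = 33; x(19) = 8; x(20) = 25; x(21) = 20; x(22) = 7; x(23) = 6; x(24) = 28; x(25) = 36; x(26) = 24; x(27) = 1; x(28) = 15; x(29) = 35; x(30) = 5; x(31) = 9; x(32) = 3; x(33) = 12; x(34) = 19; x(35) = 29; x(36) = 14; x(37) = 16; x(38) = 13; x(39) = 38; x(40) = 21; x(41) = 26.
The sequence repeats with period 40.
(13156 - 1) mod 40 = 35, so x(13156) = x(36) = 14.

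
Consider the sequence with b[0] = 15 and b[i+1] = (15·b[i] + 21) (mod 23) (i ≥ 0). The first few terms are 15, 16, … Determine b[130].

Listing terms: b[0] = 15,  b[1] = 16,  b[2] = 8,  b[3] = 3,  b[4] = 20,  b[5] = 22,  b[6] = 6,  b[7] = 19,  b[8] = 7,  b[9] = 11,  b[10] = 2,  b[11] = 5,  b[12] = 4,  b[13] = 12,  b[14] = 17,  b[15] = 0,  b[16] = 21,  b[17] = 14,  b[18] = 1,  b[19] = 13,  b[20] = 9,  b[21] = 18,  b[22] = 15.
Since b[22] = b[0] = 15, the sequence is periodic with period 22.
(130 - 0) mod 22 = 20, so b[130] = b[20] = 9.

9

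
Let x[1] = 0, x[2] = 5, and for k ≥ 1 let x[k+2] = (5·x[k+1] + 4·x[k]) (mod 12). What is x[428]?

Listing terms: x[1] = 0,  x[2] = 5,  x[3] = 1,  x[4] = 1,  x[5] = 9,  x[6] = 1,  x[7] = 5,  x[8] = 5,  x[9] = 9,  x[10] = 5,  x[11] = 1.
Since (x[10], x[11]) = (x[2], x[3]) = (5, 1) (two consecutive terms determine the rest), the sequence is eventually periodic: after a pre-period of length 1 it cycles with period 8.
For k ≥ 2, x[k] depends only on (k - 2) mod 8. (428 - 2) mod 8 = 2, so x[428] = x[4] = 1.

1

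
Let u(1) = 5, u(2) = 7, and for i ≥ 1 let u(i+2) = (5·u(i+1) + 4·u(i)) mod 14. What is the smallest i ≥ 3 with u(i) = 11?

Listing terms: u(1) = 5; u(2) = 7; u(3) = 13; u(4) = 9; u(5) = 13; u(6) = 3; u(7) = 11; u(8) = 11; u(9) = 1; u(10) = 7; u(11) = 11; u(12) = 13; u(13) = 11; u(14) = 9; u(15) = 5; u(16) = 5; u(17) = 3; u(18) = 7; u(19) = 5; u(20) = 11; u(21) = 5; u(22) = 13; u(23) = 1; u(24) = 1; u(25) = 9; u(26) = 7; u(27) = 1; u(28) = 5; u(29) = 1; u(30) = 11; u(31) = 3; u(32) = 3; u(33) = 13; u(34) = 7; u(35) = 3; u(36) = 1; u(37) = 3; u(38) = 5; u(39) = 9; u(40) = 9; u(41) = 11; u(42) = 7; u(43) = 9; u(44) = 3; u(45) = 9; u(46) = 1; u(47) = 13; u(48) = 13; u(49) = 5; u(50) = 7.
Since (u(49), u(50)) = (u(1), u(2)) = (5, 7) (two consecutive terms determine the rest), the sequence is periodic with period 48.
The value 11 first appears (with i ≥ 3) at u(7).

7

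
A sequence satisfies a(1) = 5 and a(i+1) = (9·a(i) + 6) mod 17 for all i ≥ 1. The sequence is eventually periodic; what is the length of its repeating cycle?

8

Computing terms: a(1) = 5,  a(2) = 0,  a(3) = 6,  a(4) = 9,  a(5) = 2,  a(6) = 7,  a(7) = 1,  a(8) = 15,  a(9) = 5.
The sequence repeats with period 8.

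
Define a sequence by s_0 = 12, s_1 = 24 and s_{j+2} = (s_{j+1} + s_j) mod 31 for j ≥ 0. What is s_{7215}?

6

Listing terms: s_0 = 12,  s_1 = 24,  s_2 = 5,  s_3 = 29,  s_4 = 3,  s_5 = 1,  s_6 = 4,  s_7 = 5,  s_8 = 9,  s_9 = 14,  s_{10} = 23,  s_{11} = 6,  s_{12} = 29,  s_{13} = 4,  s_{14} = 2,  s_{15} = 6,  s_{16} = 8,  s_{17} = 14,  s_{18} = 22,  s_{19} = 5,  s_{20} = 27,  s_{21} = 1,  s_{22} = 28,  s_{23} = 29,  s_{24} = 26,  s_{25} = 24,  s_{26} = 19,  s_{27} = 12,  s_{28} = 0,  s_{29} = 12,  s_{30} = 12,  s_{31} = 24.
The sequence repeats with period 30.
(7215 - 0) mod 30 = 15, so s_{7215} = s_{15} = 6.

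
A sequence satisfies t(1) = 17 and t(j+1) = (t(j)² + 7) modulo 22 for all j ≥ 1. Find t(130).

Listing terms: t(1) = 17,  t(2) = 10,  t(3) = 19,  t(4) = 16,  t(5) = 21,  t(6) = 8,  t(7) = 5,  t(8) = 10.
Since t(8) = t(2) = 10, the sequence is eventually periodic: after a pre-period of length 1 it cycles with period 6.
For j ≥ 2, t(j) depends only on (j - 2) mod 6. (130 - 2) mod 6 = 2, so t(130) = t(4) = 16.

16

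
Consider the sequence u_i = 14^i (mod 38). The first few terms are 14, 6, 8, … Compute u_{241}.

Listing terms: u_1 = 14, u_2 = 6, u_3 = 8, u_4 = 36, u_5 = 10, u_6 = 26, u_7 = 22, u_8 = 4, u_9 = 18, u_{10} = 24, u_{11} = 32, u_{12} = 30, u_{13} = 2, u_{14} = 28, u_{15} = 12, u_{16} = 16, u_{17} = 34, u_{18} = 20, u_{19} = 14.
Since u_{19} = u_1 = 14, the sequence is periodic with period 18.
So u_{241} = u_{1 + ((241-1) mod 18)} = u_7 = 22.

22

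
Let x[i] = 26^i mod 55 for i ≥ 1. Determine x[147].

16

Computing terms: x[1] = 26,  x[2] = 16,  x[3] = 31,  x[4] = 36,  x[5] = 1,  x[6] = 26.
Since x[6] = x[1] = 26, the sequence is periodic with period 5.
So x[147] = x[1 + ((147-1) mod 5)] = x[2] = 16.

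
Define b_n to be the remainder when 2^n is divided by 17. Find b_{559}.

9

We have b_0 = 1,  b_1 = 2,  b_2 = 4,  b_3 = 8,  b_4 = 16,  b_5 = 15,  b_6 = 13,  b_7 = 9,  b_8 = 1.
Since b_8 = b_0 = 1, the sequence is periodic with period 8.
So b_{559} = b_{0 + ((559-0) mod 8)} = b_7 = 9.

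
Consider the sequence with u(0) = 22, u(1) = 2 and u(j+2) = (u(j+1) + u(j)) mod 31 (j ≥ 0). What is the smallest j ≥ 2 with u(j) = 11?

Listing terms: u(0) = 22,  u(1) = 2,  u(2) = 24,  u(3) = 26,  u(4) = 19,  u(5) = 14,  u(6) = 2,  u(7) = 16,  u(8) = 18,  u(9) = 3,  u(10) = 21,  u(11) = 24,  u(12) = 14,  u(13) = 7,  u(14) = 21,  u(15) = 28,  u(16) = 18,  u(17) = 15,  u(18) = 2,  u(19) = 17,  u(20) = 19,  u(21) = 5,  u(22) = 24,  u(23) = 29,  u(24) = 22,  u(25) = 20,  u(26) = 11,  u(27) = 0,  u(28) = 11,  u(29) = 11,  u(30) = 22,  u(31) = 2.
Since (u(30), u(31)) = (u(0), u(1)) = (22, 2) (two consecutive terms determine the rest), the sequence is periodic with period 30.
The value 11 first appears (with j ≥ 2) at u(26).

26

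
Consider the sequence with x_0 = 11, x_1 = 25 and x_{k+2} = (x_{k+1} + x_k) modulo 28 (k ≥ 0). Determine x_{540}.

Listing terms: x_0 = 11; x_1 = 25; x_2 = 8; x_3 = 5; x_4 = 13; x_5 = 18; x_6 = 3; x_7 = 21; x_8 = 24; x_9 = 17; x_{10} = 13; x_{11} = 2; x_{12} = 15; x_{13} = 17; x_{14} = 4; x_{15} = 21; x_{16} = 25; x_{17} = 18; x_{18} = 15; x_{19} = 5; x_{20} = 20; x_{21} = 25; x_{22} = 17; x_{23} = 14; x_{24} = 3; x_{25} = 17; x_{26} = 20; x_{27} = 9; x_{28} = 1; x_{29} = 10; x_{30} = 11; x_{31} = 21; x_{32} = 4; x_{33} = 25; x_{34} = 1; x_{35} = 26; x_{36} = 27; x_{37} = 25; x_{38} = 24; x_{39} = 21; x_{40} = 17; x_{41} = 10; x_{42} = 27; x_{43} = 9; x_{44} = 8; x_{45} = 17; x_{46} = 25; x_{47} = 14; x_{48} = 11; x_{49} = 25.
Since (x_{48}, x_{49}) = (x_0, x_1) = (11, 25) (two consecutive terms determine the rest), the sequence is periodic with period 48.
So x_{540} = x_{0 + ((540-0) mod 48)} = x_{12} = 15.

15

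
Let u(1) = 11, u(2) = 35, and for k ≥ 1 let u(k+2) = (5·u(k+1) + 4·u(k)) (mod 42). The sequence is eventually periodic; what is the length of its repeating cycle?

48

u(1) = 11; u(2) = 35; u(3) = 9; u(4) = 17; u(5) = 37; u(6) = 1; u(7) = 27; u(8) = 13; u(9) = 5; u(10) = 35; u(11) = 27; u(12) = 23; u(13) = 13; u(14) = 31; u(15) = 39; u(16) = 25; u(17) = 29; u(18) = 35; u(19) = 39; u(20) = 41; u(21) = 25; u(22) = 37; u(23) = 33; u(24) = 19; u(25) = 17; u(26) = 35; u(27) = 33; u(28) = 11; u(29) = 19; u(30) = 13; u(31) = 15; u(32) = 1; u(33) = 23; u(34) = 35; u(35) = 15; u(36) = 5; u(37) = 1; u(38) = 25; u(39) = 3; u(40) = 31; u(41) = 41; u(42) = 35; u(43) = 3; u(44) = 29; u(45) = 31; u(46) = 19; u(47) = 9; u(48) = 37; u(49) = 11; u(50) = 35.
Since (u(49), u(50)) = (u(1), u(2)) = (11, 35) (two consecutive terms determine the rest), the sequence is periodic with period 48.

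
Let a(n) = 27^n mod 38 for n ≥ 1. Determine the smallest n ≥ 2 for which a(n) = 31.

5

a(1) = 27, a(2) = 7, a(3) = 37, a(4) = 11, a(5) = 31, a(6) = 1, a(7) = 27.
The sequence repeats with period 6.
The value 31 first appears (with n ≥ 2) at a(5).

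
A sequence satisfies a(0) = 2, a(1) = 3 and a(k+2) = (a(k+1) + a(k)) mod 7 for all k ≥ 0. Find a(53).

a(0) = 2; a(1) = 3; a(2) = 5; a(3) = 1; a(4) = 6; a(5) = 0; a(6) = 6; a(7) = 6; a(8) = 5; a(9) = 4; a(10) = 2; a(11) = 6; a(12) = 1; a(13) = 0; a(14) = 1; a(15) = 1; a(16) = 2; a(17) = 3.
The sequence repeats with period 16.
(53 - 0) mod 16 = 5, so a(53) = a(5) = 0.

0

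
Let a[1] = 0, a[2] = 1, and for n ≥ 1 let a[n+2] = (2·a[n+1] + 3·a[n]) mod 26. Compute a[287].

Listing terms: a[1] = 0; a[2] = 1; a[3] = 2; a[4] = 7; a[5] = 20; a[6] = 9; a[7] = 0; a[8] = 1.
Since (a[7], a[8]) = (a[1], a[2]) = (0, 1) (two consecutive terms determine the rest), the sequence is periodic with period 6.
So a[287] = a[1 + ((287-1) mod 6)] = a[5] = 20.

20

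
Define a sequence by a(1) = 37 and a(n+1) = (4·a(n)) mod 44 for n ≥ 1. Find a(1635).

12

Computing terms: a(1) = 37, a(2) = 16, a(3) = 20, a(4) = 36, a(5) = 12, a(6) = 4, a(7) = 16.
Since a(7) = a(2) = 16, the sequence is eventually periodic: after a pre-period of length 1 it cycles with period 5.
For n ≥ 2, a(n) depends only on (n - 2) mod 5. (1635 - 2) mod 5 = 3, so a(1635) = a(5) = 12.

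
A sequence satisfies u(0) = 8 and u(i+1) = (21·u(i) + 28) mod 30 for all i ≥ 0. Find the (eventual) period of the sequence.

We have u(0) = 8, u(1) = 16, u(2) = 4, u(3) = 22, u(4) = 10, u(5) = 28, u(6) = 16.
Since u(6) = u(1) = 16, the sequence is eventually periodic: after a pre-period of length 1 it cycles with period 5.

5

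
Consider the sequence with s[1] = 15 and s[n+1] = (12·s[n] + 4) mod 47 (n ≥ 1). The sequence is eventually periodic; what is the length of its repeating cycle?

We have s[1] = 15; s[2] = 43; s[3] = 3; s[4] = 40; s[5] = 14; s[6] = 31; s[7] = 0; s[8] = 4; s[9] = 5; s[10] = 17; s[11] = 20; s[12] = 9; s[13] = 18; s[14] = 32; s[15] = 12; s[16] = 7; s[17] = 41; s[18] = 26; s[19] = 34; s[20] = 36; s[21] = 13; s[22] = 19; s[23] = 44; s[24] = 15.
Since s[24] = s[1] = 15, the sequence is periodic with period 23.

23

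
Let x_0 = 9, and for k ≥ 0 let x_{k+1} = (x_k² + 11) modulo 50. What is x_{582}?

11

Computing terms: x_0 = 9,  x_1 = 42,  x_2 = 25,  x_3 = 36,  x_4 = 7,  x_5 = 10,  x_6 = 11,  x_7 = 32,  x_8 = 35,  x_9 = 36.
Since x_9 = x_3 = 36, the sequence is eventually periodic: after a pre-period of length 3 it cycles with period 6.
For k ≥ 3, x_k depends only on (k - 3) mod 6. (582 - 3) mod 6 = 3, so x_{582} = x_6 = 11.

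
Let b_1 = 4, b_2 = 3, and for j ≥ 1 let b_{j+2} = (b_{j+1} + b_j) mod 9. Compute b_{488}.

8

We have b_1 = 4,  b_2 = 3,  b_3 = 7,  b_4 = 1,  b_5 = 8,  b_6 = 0,  b_7 = 8,  b_8 = 8,  b_9 = 7,  b_{10} = 6,  b_{11} = 4,  b_{12} = 1,  b_{13} = 5,  b_{14} = 6,  b_{15} = 2,  b_{16} = 8,  b_{17} = 1,  b_{18} = 0,  b_{19} = 1,  b_{20} = 1,  b_{21} = 2,  b_{22} = 3,  b_{23} = 5,  b_{24} = 8,  b_{25} = 4,  b_{26} = 3.
The sequence repeats with period 24.
So b_{488} = b_{1 + ((488-1) mod 24)} = b_8 = 8.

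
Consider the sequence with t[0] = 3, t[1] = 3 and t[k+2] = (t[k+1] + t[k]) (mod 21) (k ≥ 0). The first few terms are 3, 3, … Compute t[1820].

We have t[0] = 3; t[1] = 3; t[2] = 6; t[3] = 9; t[4] = 15; t[5] = 3; t[6] = 18; t[7] = 0; t[8] = 18; t[9] = 18; t[10] = 15; t[11] = 12; t[12] = 6; t[13] = 18; t[14] = 3; t[15] = 0; t[16] = 3; t[17] = 3.
The sequence repeats with period 16.
(1820 - 0) mod 16 = 12, so t[1820] = t[12] = 6.

6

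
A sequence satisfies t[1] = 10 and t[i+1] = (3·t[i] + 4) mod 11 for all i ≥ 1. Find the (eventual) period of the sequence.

We have t[1] = 10; t[2] = 1; t[3] = 7; t[4] = 3; t[5] = 2; t[6] = 10.
Since t[6] = t[1] = 10, the sequence is periodic with period 5.

5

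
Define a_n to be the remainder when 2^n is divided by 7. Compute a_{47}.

a_1 = 2,  a_2 = 4,  a_3 = 1,  a_4 = 2.
The sequence repeats with period 3.
So a_{47} = a_{1 + ((47-1) mod 3)} = a_2 = 4.

4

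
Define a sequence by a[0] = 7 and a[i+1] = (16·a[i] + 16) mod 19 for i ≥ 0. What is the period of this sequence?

Listing terms: a[0] = 7,  a[1] = 14,  a[2] = 12,  a[3] = 18,  a[4] = 0,  a[5] = 16,  a[6] = 6,  a[7] = 17,  a[8] = 3,  a[9] = 7.
Since a[9] = a[0] = 7, the sequence is periodic with period 9.

9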